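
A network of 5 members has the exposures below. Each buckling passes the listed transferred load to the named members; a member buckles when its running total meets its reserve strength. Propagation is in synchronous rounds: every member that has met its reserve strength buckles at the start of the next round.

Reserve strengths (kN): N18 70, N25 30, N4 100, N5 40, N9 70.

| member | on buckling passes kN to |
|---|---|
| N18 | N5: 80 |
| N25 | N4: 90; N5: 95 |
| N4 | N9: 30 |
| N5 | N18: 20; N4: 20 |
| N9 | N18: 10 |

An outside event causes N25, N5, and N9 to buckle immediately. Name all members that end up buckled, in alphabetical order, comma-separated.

Round 1 — N25, N5, N9 buckle (initial).
  N18: +20+10 → 30 < 70
  N4: +90+20 → 110 ≥ 100
Round 2 — N4 buckles.
No further bucklings.

N25, N4, N5, N9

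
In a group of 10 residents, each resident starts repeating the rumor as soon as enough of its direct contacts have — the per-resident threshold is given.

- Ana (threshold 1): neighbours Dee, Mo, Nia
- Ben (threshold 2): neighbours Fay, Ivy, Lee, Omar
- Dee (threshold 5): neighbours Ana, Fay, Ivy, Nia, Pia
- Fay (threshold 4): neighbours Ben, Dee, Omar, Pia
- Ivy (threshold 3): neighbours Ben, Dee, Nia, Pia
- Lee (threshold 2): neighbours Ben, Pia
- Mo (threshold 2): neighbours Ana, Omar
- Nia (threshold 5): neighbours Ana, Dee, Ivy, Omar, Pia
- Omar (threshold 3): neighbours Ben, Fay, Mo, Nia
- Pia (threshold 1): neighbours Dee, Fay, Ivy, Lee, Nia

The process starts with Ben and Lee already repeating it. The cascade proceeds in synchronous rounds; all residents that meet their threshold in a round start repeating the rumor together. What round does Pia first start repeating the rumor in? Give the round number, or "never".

Round 1 — Ben, Lee start repeating the rumor (initial).
Round 2 — checking thresholds:
  Fay: 1 of 4 neighbours < 4, not yet.
  Ivy: 1 of 4 neighbours < 3, not yet.
  Omar: 1 of 4 neighbours < 3, not yet.
  Pia: 1 of 5 neighbours ≥ 1, starts repeating the rumor.
Round 3 — no new spreads; cascade stops.

2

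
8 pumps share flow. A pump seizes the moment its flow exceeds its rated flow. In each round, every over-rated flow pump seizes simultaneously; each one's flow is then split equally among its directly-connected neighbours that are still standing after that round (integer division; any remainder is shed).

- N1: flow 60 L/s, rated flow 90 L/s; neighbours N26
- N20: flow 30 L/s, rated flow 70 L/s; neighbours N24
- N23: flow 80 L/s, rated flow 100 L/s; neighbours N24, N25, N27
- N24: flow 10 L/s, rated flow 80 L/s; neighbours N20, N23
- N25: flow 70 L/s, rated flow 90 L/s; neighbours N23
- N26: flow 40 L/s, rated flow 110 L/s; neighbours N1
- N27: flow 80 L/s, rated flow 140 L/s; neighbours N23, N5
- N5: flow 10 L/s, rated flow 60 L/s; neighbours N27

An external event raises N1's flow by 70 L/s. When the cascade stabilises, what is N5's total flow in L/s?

10

Round 1 — N1 at 130 > 90. N1 seizes.
  N1 sheds 130 L/s to N26: 130 each.
    N26: 40+130 = 170 > 110
Round 2 — N26 seizes.
  N26 sheds 170 L/s: no online neighbours, lost.
No further seizures.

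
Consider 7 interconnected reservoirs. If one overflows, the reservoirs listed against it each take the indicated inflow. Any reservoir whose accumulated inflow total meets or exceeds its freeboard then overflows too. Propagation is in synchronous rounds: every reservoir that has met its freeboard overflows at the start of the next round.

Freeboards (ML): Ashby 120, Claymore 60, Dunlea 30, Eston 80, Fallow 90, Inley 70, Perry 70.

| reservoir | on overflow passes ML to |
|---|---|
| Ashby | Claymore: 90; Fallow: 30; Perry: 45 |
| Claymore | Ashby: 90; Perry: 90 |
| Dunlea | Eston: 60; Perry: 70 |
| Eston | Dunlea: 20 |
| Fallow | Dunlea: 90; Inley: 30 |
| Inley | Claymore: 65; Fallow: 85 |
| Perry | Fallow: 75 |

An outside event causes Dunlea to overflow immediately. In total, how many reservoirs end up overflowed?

2

Round 1 — Dunlea overflows (initial).
  Eston: +60 → 60 < 80
  Perry: +70 → 70 ≥ 70
Round 2 — Perry overflows.
  Fallow: +75 → 75 < 90
No further overflows.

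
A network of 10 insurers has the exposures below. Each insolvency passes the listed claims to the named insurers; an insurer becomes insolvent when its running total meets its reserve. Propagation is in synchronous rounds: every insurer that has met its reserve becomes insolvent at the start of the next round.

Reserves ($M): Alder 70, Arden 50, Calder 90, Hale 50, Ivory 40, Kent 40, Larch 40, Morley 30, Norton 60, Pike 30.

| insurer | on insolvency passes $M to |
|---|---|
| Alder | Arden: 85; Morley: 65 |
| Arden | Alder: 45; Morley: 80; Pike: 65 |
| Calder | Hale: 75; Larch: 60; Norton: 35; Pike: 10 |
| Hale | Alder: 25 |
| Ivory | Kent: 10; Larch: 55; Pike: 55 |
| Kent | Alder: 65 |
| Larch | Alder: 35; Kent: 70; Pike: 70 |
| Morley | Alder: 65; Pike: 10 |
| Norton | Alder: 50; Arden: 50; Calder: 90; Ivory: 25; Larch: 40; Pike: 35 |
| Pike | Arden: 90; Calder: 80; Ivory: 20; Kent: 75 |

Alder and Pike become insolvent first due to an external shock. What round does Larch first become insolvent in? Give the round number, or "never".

never

Round 1 — Alder, Pike become insolvent (initial).
  Arden: +85+90 → 175 ≥ 50
  Calder: +80 → 80 < 90
  Ivory: +20 → 20 < 40
  Kent: +75 → 75 ≥ 40
  Morley: +65 → 65 ≥ 30
Round 2 — Arden, Kent, Morley become insolvent.
No further insolvencies.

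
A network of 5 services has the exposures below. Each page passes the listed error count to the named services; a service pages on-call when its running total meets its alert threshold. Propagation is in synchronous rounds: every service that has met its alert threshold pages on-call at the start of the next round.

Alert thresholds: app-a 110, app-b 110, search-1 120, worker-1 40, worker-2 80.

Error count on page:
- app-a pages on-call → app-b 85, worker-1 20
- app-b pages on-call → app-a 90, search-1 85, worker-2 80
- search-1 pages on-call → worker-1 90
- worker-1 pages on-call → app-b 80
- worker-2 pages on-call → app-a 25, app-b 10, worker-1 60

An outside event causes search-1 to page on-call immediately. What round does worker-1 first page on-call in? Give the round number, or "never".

2

Round 1 — search-1 pages on-call (initial).
  worker-1: +90 → 90 ≥ 40
Round 2 — worker-1 pages on-call.
  app-b: +80 → 80 < 110
No further pages.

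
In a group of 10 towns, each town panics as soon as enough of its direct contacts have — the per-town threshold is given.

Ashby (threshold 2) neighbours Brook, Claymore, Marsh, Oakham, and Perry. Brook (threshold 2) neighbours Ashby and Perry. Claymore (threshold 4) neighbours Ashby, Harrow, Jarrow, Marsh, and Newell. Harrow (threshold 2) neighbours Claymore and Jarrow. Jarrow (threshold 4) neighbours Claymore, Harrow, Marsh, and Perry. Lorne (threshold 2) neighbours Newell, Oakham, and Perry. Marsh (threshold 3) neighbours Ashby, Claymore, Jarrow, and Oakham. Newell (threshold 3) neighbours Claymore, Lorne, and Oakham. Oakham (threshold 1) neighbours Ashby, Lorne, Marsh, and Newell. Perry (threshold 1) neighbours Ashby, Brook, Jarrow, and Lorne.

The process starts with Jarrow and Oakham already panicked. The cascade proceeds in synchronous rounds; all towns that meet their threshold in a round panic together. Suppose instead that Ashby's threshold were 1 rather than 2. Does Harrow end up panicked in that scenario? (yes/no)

no

With Ashby's threshold at 1:
Round 1 — Jarrow, Oakham panic (initial).
Round 2 — checking thresholds:
  Ashby: 1 of 5 neighbours ≥ 1, panics.
  Claymore: 1 of 5 neighbours < 4, not yet.
  Harrow: 1 of 2 neighbours < 2, not yet.
  Lorne: 1 of 3 neighbours < 2, not yet.
  Marsh: 2 of 4 neighbours < 3, not yet.
  Newell: 1 of 3 neighbours < 3, not yet.
  Perry: 1 of 4 neighbours ≥ 1, panics.
Round 3 — checking thresholds:
  Brook: 2 of 2 neighbours ≥ 2, panics.
  Claymore: 2 of 5 neighbours < 4, not yet.
  Harrow: 1 of 2 neighbours < 2, not yet.
  Lorne: 2 of 3 neighbours ≥ 2, panics.
  Marsh: 3 of 4 neighbours ≥ 3, panics.
  Newell: 1 of 3 neighbours < 3, not yet.
Round 4 — no new panics; cascade stops.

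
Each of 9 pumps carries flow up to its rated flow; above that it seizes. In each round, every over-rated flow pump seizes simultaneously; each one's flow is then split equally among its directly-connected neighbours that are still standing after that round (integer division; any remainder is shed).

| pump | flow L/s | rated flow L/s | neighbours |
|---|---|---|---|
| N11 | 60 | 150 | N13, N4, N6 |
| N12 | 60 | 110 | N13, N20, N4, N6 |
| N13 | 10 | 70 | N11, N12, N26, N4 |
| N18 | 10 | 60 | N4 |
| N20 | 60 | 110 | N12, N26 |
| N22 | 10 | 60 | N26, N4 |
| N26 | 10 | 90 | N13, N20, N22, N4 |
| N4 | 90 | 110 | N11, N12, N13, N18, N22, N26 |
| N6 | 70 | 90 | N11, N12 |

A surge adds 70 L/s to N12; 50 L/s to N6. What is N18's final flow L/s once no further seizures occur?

43

Round 1 — N12 at 130 > 110; N6 at 120 > 90. N12, N6 seize.
  N12 sheds 130 L/s to N13, N20, N4: 43 each (1 lost).
    N13: 10+43 = 53 ≤ 70
    N20: 60+43 = 103 ≤ 110
    N4: 90+43 = 133 > 110
  N6 sheds 120 L/s to N11: 120 each.
    N11: 60+120 = 180 > 150
Round 2 — N11, N4 seize.
  N11 sheds 180 L/s to N13: 180 each.
    N13: 53+180 = 233 > 70
  N4 sheds 133 L/s to N13, N18, N22, N26: 33 each (1 lost).
    N13: 233+33 = 266 > 70
    N18: 10+33 = 43 ≤ 60
    N22: 10+33 = 43 ≤ 60
    N26: 10+33 = 43 ≤ 90
Round 3 — N13 seizes.
  N13 sheds 266 L/s to N26: 266 each.
    N26: 43+266 = 309 > 90
Round 4 — N26 seizes.
  N26 sheds 309 L/s to N20, N22: 154 each (1 lost).
    N20: 103+154 = 257 > 110
    N22: 43+154 = 197 > 60
Round 5 — N20, N22 seize.
  N20 sheds 257 L/s: no online neighbours, lost.
  N22 sheds 197 L/s: no online neighbours, lost.
No further seizures.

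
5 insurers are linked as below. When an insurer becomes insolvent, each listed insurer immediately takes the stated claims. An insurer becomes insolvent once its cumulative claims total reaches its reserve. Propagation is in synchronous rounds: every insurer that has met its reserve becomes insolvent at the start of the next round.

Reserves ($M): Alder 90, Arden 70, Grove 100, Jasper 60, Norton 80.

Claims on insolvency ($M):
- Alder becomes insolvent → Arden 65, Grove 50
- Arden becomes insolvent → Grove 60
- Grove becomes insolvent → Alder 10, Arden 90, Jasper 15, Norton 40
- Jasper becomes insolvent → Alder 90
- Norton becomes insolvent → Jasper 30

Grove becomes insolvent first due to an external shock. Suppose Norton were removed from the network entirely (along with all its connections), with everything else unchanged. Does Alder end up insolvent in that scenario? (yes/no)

no

With Norton removed:
Round 1 — Grove becomes insolvent (initial).
  Alder: +10 → 10 < 90
  Arden: +90 → 90 ≥ 70
  Jasper: +15 → 15 < 60
Round 2 — Arden becomes insolvent.
No further insolvencies.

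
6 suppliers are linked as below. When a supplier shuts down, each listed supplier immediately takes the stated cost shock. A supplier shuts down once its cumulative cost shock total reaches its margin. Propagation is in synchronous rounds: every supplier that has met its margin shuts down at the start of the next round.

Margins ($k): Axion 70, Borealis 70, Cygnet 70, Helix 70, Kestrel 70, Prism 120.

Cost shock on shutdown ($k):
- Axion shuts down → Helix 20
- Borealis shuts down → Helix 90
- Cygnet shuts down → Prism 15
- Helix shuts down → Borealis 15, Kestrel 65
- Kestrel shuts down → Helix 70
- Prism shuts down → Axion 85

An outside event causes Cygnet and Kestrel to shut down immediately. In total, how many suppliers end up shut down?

Round 1 — Cygnet, Kestrel shut down (initial).
  Helix: +70 → 70 ≥ 70
  Prism: +15 → 15 < 120
Round 2 — Helix shuts down.
  Borealis: +15 → 15 < 70
No further shutdowns.

3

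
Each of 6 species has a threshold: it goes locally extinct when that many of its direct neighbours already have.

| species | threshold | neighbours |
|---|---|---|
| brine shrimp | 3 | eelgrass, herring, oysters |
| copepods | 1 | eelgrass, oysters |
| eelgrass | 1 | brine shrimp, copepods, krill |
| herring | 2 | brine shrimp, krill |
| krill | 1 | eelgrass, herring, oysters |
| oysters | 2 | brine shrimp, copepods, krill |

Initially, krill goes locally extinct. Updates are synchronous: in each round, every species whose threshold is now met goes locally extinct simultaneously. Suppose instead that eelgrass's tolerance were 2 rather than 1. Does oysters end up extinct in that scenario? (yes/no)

With eelgrass's tolerance at 2:
Round 1 — krill goes locally extinct (initial).
Round 2 — no new extinctions; cascade stops.

no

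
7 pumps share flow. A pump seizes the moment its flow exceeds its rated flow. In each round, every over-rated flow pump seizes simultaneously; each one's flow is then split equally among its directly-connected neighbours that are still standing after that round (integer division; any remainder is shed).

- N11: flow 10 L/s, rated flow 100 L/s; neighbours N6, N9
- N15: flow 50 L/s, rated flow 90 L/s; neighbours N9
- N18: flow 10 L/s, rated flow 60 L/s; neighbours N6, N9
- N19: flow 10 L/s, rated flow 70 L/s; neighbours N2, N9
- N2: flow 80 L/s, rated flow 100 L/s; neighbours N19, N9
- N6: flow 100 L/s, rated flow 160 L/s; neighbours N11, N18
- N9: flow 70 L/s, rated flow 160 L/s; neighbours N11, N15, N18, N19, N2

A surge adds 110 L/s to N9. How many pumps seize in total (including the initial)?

3

Round 1 — N9 at 180 > 160. N9 seizes.
  N9 sheds 180 L/s to N11, N15, N18, N19, N2: 36 each.
    N11: 10+36 = 46 ≤ 100
    N15: 50+36 = 86 ≤ 90
    N18: 10+36 = 46 ≤ 60
    N19: 10+36 = 46 ≤ 70
    N2: 80+36 = 116 > 100
Round 2 — N2 seizes.
  N2 sheds 116 L/s to N19: 116 each.
    N19: 46+116 = 162 > 70
Round 3 — N19 seizes.
  N19 sheds 162 L/s: no online neighbours, lost.
No further seizures.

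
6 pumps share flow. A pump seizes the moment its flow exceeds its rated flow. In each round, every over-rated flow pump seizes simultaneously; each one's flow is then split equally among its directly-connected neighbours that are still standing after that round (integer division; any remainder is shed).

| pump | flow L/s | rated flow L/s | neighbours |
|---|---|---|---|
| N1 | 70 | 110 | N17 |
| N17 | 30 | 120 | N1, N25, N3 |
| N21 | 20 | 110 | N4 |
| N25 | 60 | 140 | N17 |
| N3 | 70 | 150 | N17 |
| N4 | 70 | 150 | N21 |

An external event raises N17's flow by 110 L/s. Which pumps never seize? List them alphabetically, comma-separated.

Round 1 — N17 at 140 > 120. N17 seizes.
  N17 sheds 140 L/s to N1, N25, N3: 46 each (2 lost).
    N1: 70+46 = 116 > 110
    N25: 60+46 = 106 ≤ 140
    N3: 70+46 = 116 ≤ 150
Round 2 — N1 seizes.
  N1 sheds 116 L/s: no online neighbours, lost.
No further seizures.

N21, N25, N3, N4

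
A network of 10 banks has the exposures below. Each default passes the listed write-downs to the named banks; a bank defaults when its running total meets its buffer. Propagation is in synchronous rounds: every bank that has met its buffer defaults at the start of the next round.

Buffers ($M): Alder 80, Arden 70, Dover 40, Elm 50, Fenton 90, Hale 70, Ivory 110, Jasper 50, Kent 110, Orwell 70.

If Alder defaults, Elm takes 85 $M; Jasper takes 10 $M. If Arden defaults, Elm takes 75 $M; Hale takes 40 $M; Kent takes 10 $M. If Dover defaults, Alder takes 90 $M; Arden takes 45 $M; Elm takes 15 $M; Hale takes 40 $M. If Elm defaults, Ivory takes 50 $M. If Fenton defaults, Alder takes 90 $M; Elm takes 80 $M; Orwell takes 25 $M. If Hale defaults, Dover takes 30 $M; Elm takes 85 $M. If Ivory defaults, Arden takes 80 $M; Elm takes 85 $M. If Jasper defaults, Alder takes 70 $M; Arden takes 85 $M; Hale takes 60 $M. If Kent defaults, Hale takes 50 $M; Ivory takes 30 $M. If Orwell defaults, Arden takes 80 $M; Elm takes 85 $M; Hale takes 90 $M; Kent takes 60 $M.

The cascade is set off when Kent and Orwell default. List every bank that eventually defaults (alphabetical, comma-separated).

Arden, Elm, Hale, Kent, Orwell

Round 1 — Kent, Orwell default (initial).
  Arden: +80 → 80 ≥ 70
  Elm: +85 → 85 ≥ 50
  Hale: +50+90 → 140 ≥ 70
  Ivory: +30 → 30 < 110
Round 2 — Arden, Elm, Hale default.
  Dover: +30 → 30 < 40
  Ivory: +50 → 80 < 110
No further defaults.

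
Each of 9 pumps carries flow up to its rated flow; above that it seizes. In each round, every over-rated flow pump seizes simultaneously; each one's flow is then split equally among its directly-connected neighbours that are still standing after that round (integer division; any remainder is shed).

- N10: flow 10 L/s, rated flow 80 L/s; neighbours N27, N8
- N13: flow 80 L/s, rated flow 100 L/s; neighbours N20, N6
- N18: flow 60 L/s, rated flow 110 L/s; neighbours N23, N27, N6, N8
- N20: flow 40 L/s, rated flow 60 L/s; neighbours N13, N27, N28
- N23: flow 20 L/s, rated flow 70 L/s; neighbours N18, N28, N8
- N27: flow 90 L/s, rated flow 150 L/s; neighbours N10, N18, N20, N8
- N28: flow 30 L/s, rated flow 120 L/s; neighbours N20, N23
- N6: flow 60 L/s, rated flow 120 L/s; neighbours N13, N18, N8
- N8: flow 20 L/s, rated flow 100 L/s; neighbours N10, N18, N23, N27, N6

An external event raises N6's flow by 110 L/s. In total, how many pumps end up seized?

Round 1 — N6 at 170 > 120. N6 seizes.
  N6 sheds 170 L/s to N13, N18, N8: 56 each (2 lost).
    N13: 80+56 = 136 > 100
    N18: 60+56 = 116 > 110
    N8: 20+56 = 76 ≤ 100
Round 2 — N13, N18 seize.
  N13 sheds 136 L/s to N20: 136 each.
    N20: 40+136 = 176 > 60
  N18 sheds 116 L/s to N23, N27, N8: 38 each (2 lost).
    N23: 20+38 = 58 ≤ 70
    N27: 90+38 = 128 ≤ 150
    N8: 76+38 = 114 > 100
Round 3 — N20, N8 seize.
  N20 sheds 176 L/s to N27, N28: 88 each.
    N27: 128+88 = 216 > 150
    N28: 30+88 = 118 ≤ 120
  N8 sheds 114 L/s to N10, N23, N27: 38 each.
    N10: 10+38 = 48 ≤ 80
    N23: 58+38 = 96 > 70
    N27: 216+38 = 254 > 150
Round 4 — N23, N27 seize.
  N23 sheds 96 L/s to N28: 96 each.
    N28: 118+96 = 214 > 120
  N27 sheds 254 L/s to N10: 254 each.
    N10: 48+254 = 302 > 80
Round 5 — N10, N28 seize.
  N10 sheds 302 L/s: no online neighbours, lost.
  N28 sheds 214 L/s: no online neighbours, lost.
No further seizures.

9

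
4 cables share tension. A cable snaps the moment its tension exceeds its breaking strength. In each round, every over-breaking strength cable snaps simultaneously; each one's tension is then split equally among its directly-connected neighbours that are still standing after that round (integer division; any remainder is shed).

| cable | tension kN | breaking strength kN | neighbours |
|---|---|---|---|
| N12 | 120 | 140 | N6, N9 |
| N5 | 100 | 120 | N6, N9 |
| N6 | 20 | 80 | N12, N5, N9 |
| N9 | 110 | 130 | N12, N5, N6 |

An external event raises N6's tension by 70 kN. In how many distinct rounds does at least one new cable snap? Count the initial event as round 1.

2

Round 1 — N6 at 90 > 80. N6 snaps.
  N6 sheds 90 kN to N12, N5, N9: 30 each.
    N12: 120+30 = 150 > 140
    N5: 100+30 = 130 > 120
    N9: 110+30 = 140 > 130
Round 2 — N12, N5, N9 snap.
  N12 sheds 150 kN: no online neighbours, lost.
  N5 sheds 130 kN: no online neighbours, lost.
  N9 sheds 140 kN: no online neighbours, lost.
No further breaks.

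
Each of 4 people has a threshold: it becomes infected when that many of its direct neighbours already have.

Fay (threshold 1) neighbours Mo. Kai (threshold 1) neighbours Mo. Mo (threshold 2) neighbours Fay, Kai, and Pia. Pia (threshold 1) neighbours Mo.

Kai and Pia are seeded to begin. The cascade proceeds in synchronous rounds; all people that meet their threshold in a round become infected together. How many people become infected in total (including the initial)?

Round 1 — Kai, Pia become infected (initial).
Round 2 — checking thresholds:
  Mo: 2 of 3 neighbours ≥ 2, becomes infected.
Round 3 — checking thresholds:
  Fay: 1 of 1 neighbours ≥ 1, becomes infected.
Round 4 — no new infections; cascade stops.

4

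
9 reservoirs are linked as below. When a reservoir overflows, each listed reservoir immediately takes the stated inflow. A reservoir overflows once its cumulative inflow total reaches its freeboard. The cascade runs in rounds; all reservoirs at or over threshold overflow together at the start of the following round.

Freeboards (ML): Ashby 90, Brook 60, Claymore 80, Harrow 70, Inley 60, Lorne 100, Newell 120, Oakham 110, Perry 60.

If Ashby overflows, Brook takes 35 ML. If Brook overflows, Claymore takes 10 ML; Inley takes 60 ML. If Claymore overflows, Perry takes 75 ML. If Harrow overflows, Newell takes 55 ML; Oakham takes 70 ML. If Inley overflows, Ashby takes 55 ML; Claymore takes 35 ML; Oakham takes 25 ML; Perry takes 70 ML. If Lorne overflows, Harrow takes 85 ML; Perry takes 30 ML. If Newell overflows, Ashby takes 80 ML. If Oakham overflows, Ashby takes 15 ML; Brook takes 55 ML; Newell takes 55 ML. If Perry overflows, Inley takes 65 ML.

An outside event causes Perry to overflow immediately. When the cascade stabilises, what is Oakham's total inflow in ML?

Round 1 — Perry overflows (initial).
  Inley: +65 → 65 ≥ 60
Round 2 — Inley overflows.
  Ashby: +55 → 55 < 90
  Claymore: +35 → 35 < 80
  Oakham: +25 → 25 < 110
No further overflows.

25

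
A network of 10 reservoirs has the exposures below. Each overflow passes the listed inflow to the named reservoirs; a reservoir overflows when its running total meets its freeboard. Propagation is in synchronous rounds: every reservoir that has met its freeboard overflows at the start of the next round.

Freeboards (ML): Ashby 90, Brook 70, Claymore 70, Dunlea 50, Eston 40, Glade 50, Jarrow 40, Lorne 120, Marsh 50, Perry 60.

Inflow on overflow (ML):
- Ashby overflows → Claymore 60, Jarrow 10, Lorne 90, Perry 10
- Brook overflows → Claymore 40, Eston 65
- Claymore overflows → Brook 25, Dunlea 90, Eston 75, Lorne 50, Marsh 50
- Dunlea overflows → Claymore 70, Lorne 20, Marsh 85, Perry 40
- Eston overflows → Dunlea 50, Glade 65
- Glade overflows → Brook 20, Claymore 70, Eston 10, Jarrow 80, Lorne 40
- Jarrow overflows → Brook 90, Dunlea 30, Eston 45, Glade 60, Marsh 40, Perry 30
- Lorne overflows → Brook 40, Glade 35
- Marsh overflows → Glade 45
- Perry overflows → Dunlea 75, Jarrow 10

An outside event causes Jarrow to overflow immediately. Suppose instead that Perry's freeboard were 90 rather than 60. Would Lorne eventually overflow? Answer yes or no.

no

With Perry's freeboard at 90:
Round 1 — Jarrow overflows (initial).
  Brook: +90 → 90 ≥ 70
  Dunlea: +30 → 30 < 50
  Eston: +45 → 45 ≥ 40
  Glade: +60 → 60 ≥ 50
  Marsh: +40 → 40 < 50
  Perry: +30 → 30 < 90
Round 2 — Brook, Eston, Glade overflow.
  Claymore: +40+70 → 110 ≥ 70
  Dunlea: +50 → 80 ≥ 50
  Lorne: +40 → 40 < 120
Round 3 — Claymore, Dunlea overflow.
  Lorne: +50+20 → 110 < 120
  Marsh: +50+85 → 175 ≥ 50
  Perry: +40 → 70 < 90
Round 4 — Marsh overflows.
No further overflows.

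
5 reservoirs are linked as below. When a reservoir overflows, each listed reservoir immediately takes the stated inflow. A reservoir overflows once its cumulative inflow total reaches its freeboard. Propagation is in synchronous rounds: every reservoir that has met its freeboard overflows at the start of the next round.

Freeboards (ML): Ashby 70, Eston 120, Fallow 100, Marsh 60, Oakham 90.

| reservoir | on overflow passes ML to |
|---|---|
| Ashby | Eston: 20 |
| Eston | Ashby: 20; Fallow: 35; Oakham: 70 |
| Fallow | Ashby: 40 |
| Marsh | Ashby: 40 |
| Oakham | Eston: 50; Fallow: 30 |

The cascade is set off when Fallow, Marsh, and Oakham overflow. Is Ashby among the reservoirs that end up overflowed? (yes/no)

yes

Round 1 — Fallow, Marsh, Oakham overflow (initial).
  Ashby: +40+40 → 80 ≥ 70
  Eston: +50 → 50 < 120
Round 2 — Ashby overflows.
  Eston: +20 → 70 < 120
No further overflows.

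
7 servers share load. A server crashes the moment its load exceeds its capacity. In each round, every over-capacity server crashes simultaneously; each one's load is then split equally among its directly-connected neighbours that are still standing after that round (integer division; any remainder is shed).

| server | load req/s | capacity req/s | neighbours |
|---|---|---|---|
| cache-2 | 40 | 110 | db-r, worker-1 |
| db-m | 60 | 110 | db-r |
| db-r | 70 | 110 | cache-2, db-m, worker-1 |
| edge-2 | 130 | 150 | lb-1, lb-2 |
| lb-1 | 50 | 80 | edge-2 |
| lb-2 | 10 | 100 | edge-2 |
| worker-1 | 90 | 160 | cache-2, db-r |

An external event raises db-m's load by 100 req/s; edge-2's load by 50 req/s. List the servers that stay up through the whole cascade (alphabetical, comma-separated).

lb-2

Round 1 — db-m at 160 > 110; edge-2 at 180 > 150. db-m, edge-2 crash.
  db-m sheds 160 req/s to db-r: 160 each.
    db-r: 70+160 = 230 > 110
  edge-2 sheds 180 req/s to lb-1, lb-2: 90 each.
    lb-1: 50+90 = 140 > 80
    lb-2: 10+90 = 100 ≤ 100
Round 2 — db-r, lb-1 crash.
  db-r sheds 230 req/s to cache-2, worker-1: 115 each.
    cache-2: 40+115 = 155 > 110
    worker-1: 90+115 = 205 > 160
  lb-1 sheds 140 req/s: no online neighbours, lost.
Round 3 — cache-2, worker-1 crash.
  cache-2 sheds 155 req/s: no online neighbours, lost.
  worker-1 sheds 205 req/s: no online neighbours, lost.
No further crashes.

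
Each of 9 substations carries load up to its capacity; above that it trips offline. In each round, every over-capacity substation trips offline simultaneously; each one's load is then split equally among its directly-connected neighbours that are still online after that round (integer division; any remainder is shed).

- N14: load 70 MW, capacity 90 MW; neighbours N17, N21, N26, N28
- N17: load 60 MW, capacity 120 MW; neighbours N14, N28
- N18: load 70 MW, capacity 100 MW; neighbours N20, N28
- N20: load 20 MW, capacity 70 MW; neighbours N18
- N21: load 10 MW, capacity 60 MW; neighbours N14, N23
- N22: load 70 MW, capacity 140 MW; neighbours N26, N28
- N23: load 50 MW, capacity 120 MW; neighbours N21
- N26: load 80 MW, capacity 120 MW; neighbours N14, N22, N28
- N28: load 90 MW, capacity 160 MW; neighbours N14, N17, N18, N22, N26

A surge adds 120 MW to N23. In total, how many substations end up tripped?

Round 1 — N23 at 170 > 120. N23 trips offline.
  N23 sheds 170 MW to N21: 170 each.
    N21: 10+170 = 180 > 60
Round 2 — N21 trips offline.
  N21 sheds 180 MW to N14: 180 each.
    N14: 70+180 = 250 > 90
Round 3 — N14 trips offline.
  N14 sheds 250 MW to N17, N26, N28: 83 each (1 lost).
    N17: 60+83 = 143 > 120
    N26: 80+83 = 163 > 120
    N28: 90+83 = 173 > 160
Round 4 — N17, N26, N28 trip offline.
  N17 sheds 143 MW: no online neighbours, lost.
  N26 sheds 163 MW to N22: 163 each.
    N22: 70+163 = 233 > 140
  N28 sheds 173 MW to N18, N22: 86 each (1 lost).
    N18: 70+86 = 156 > 100
    N22: 233+86 = 319 > 140
Round 5 — N18, N22 trip offline.
  N18 sheds 156 MW to N20: 156 each.
    N20: 20+156 = 176 > 70
  N22 sheds 319 MW: no online neighbours, lost.
Round 6 — N20 trips offline.
  N20 sheds 176 MW: no online neighbours, lost.
No further trips.

9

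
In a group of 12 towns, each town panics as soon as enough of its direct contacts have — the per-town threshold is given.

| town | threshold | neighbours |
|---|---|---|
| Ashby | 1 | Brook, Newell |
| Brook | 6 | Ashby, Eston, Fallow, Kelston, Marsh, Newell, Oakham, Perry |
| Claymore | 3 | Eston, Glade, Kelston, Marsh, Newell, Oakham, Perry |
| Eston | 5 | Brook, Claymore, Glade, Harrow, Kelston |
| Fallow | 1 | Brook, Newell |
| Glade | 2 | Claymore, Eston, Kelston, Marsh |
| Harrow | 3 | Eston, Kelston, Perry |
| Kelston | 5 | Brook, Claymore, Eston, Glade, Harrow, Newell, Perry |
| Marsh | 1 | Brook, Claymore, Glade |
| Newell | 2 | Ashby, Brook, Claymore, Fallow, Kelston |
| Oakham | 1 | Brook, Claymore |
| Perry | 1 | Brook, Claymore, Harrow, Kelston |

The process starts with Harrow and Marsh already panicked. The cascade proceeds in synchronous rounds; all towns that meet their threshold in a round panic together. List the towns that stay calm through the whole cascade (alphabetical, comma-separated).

Round 1 — Harrow, Marsh panic (initial).
Round 2 — checking thresholds:
  Brook: 1 of 8 neighbours < 6, holds.
  Claymore: 1 of 7 neighbours < 3, holds.
  Eston: 1 of 5 neighbours < 5, holds.
  Glade: 1 of 4 neighbours < 2, holds.
  Kelston: 1 of 7 neighbours < 5, holds.
  Perry: 1 of 4 neighbours ≥ 1, panics.
Round 3 — no new panics; cascade stops.

Ashby, Brook, Claymore, Eston, Fallow, Glade, Kelston, Newell, Oakham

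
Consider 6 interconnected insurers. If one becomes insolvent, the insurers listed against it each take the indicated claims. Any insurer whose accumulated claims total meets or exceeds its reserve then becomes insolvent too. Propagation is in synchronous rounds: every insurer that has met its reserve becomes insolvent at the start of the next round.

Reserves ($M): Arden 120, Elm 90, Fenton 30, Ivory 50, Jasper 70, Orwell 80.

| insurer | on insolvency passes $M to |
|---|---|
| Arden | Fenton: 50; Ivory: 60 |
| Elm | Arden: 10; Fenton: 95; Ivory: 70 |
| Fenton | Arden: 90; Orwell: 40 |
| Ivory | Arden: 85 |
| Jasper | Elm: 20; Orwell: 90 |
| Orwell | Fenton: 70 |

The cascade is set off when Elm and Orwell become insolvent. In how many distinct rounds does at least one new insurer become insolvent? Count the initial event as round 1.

Round 1 — Elm, Orwell become insolvent (initial).
  Arden: +10 → 10 < 120
  Fenton: +95+70 → 165 ≥ 30
  Ivory: +70 → 70 ≥ 50
Round 2 — Fenton, Ivory become insolvent.
  Arden: +90+85 → 185 ≥ 120
Round 3 — Arden becomes insolvent.
No further insolvencies.

3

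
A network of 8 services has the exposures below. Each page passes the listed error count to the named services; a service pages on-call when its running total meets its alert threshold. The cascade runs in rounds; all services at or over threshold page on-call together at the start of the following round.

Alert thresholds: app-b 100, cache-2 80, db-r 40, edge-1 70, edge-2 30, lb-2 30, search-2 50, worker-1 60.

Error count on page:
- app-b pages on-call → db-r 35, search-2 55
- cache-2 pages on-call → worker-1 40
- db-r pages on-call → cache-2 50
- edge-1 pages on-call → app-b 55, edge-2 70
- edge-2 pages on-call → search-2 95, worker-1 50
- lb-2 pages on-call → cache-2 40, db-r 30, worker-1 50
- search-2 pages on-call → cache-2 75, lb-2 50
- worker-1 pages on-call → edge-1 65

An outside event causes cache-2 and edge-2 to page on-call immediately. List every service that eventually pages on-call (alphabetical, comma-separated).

cache-2, edge-2, lb-2, search-2, worker-1

Round 1 — cache-2, edge-2 page on-call (initial).
  search-2: +95 → 95 ≥ 50
  worker-1: +40+50 → 90 ≥ 60
Round 2 — search-2, worker-1 page on-call.
  edge-1: +65 → 65 < 70
  lb-2: +50 → 50 ≥ 30
Round 3 — lb-2 pages on-call.
  db-r: +30 → 30 < 40
No further pages.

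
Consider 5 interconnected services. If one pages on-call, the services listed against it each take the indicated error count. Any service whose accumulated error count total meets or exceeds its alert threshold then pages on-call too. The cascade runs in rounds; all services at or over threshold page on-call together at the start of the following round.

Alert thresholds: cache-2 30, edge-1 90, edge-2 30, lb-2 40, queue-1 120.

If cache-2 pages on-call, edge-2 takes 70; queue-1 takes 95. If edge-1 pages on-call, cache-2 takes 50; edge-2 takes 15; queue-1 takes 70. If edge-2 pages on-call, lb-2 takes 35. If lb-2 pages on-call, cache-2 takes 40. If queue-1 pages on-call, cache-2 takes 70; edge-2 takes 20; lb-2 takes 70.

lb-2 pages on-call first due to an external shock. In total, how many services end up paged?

3

Round 1 — lb-2 pages on-call (initial).
  cache-2: +40 → 40 ≥ 30
Round 2 — cache-2 pages on-call.
  edge-2: +70 → 70 ≥ 30
  queue-1: +95 → 95 < 120
Round 3 — edge-2 pages on-call.
No further pages.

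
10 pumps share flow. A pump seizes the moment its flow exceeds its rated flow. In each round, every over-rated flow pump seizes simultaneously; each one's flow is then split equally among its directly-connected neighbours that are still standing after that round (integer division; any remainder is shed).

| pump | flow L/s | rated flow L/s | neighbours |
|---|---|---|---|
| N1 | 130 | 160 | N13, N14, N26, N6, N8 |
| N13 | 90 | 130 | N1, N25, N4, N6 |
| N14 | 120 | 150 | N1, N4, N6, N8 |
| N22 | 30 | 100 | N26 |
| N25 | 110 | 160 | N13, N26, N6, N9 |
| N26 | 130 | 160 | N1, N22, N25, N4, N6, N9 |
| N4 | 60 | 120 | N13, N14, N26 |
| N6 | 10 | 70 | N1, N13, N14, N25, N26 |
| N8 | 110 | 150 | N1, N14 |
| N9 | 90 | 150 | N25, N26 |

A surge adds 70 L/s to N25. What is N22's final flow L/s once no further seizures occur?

65

Round 1 — N25 at 180 > 160. N25 seizes.
  N25 sheds 180 L/s to N13, N26, N6, N9: 45 each.
    N13: 90+45 = 135 > 130
    N26: 130+45 = 175 > 160
    N6: 10+45 = 55 ≤ 70
    N9: 90+45 = 135 ≤ 150
Round 2 — N13, N26 seize.
  N13 sheds 135 L/s to N1, N4, N6: 45 each.
    N1: 130+45 = 175 > 160
    N4: 60+45 = 105 ≤ 120
    N6: 55+45 = 100 > 70
  N26 sheds 175 L/s to N1, N22, N4, N6, N9: 35 each.
    N1: 175+35 = 210 > 160
    N22: 30+35 = 65 ≤ 100
    N4: 105+35 = 140 > 120
    N6: 100+35 = 135 > 70
    N9: 135+35 = 170 > 150
Round 3 — N1, N4, N6, N9 seize.
  N1 sheds 210 L/s to N14, N8: 105 each.
    N14: 120+105 = 225 > 150
    N8: 110+105 = 215 > 150
  N4 sheds 140 L/s to N14: 140 each.
    N14: 225+140 = 365 > 150
  N6 sheds 135 L/s to N14: 135 each.
    N14: 365+135 = 500 > 150
  N9 sheds 170 L/s: no online neighbours, lost.
Round 4 — N14, N8 seize.
  N14 sheds 500 L/s: no online neighbours, lost.
  N8 sheds 215 L/s: no online neighbours, lost.
No further seizures.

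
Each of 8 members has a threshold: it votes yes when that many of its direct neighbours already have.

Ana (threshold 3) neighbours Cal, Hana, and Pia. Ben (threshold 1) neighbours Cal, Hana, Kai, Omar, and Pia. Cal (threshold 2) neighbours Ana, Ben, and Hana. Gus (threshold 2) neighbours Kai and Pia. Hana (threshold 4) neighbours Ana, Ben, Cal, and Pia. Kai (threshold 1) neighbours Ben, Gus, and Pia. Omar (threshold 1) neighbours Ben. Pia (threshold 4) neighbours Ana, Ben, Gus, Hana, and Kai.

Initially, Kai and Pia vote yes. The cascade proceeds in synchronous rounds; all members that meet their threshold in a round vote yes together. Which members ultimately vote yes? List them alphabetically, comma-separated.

Round 1 — Kai, Pia vote yes (initial).
Round 2 — checking thresholds:
  Ana: 1 of 3 neighbours < 3, holds.
  Ben: 2 of 5 neighbours ≥ 1, votes yes.
  Gus: 2 of 2 neighbours ≥ 2, votes yes.
  Hana: 1 of 4 neighbours < 4, holds.
Round 3 — checking thresholds:
  Ana: 1 of 3 neighbours < 3, holds.
  Cal: 1 of 3 neighbours < 2, holds.
  Hana: 2 of 4 neighbours < 4, holds.
  Omar: 1 of 1 neighbours ≥ 1, votes yes.
Round 4 — no new yes votes; cascade stops.

Ben, Gus, Kai, Omar, Pia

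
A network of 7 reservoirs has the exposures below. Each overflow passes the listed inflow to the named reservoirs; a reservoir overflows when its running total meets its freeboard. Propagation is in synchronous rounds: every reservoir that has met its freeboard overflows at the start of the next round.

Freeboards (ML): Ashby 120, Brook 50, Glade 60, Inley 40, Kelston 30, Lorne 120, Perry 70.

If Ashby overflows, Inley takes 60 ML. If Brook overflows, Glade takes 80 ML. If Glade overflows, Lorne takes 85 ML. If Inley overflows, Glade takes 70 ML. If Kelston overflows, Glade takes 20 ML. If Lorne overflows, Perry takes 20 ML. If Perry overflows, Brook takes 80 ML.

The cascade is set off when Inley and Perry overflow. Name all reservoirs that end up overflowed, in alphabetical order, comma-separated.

Brook, Glade, Inley, Perry

Round 1 — Inley, Perry overflow (initial).
  Brook: +80 → 80 ≥ 50
  Glade: +70 → 70 ≥ 60
Round 2 — Brook, Glade overflow.
  Lorne: +85 → 85 < 120
No further overflows.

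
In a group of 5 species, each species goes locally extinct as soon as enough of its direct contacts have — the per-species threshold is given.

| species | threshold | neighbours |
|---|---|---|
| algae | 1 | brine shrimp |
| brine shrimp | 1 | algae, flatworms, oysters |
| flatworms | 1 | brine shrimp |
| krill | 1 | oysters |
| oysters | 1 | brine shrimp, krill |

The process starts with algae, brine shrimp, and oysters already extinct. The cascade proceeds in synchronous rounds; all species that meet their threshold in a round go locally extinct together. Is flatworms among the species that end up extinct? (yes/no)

Round 1 — algae, brine shrimp, oysters go locally extinct (initial).
Round 2 — checking thresholds:
  flatworms: 1 of 1 neighbours ≥ 1, goes locally extinct.
  krill: 1 of 1 neighbours ≥ 1, goes locally extinct.
Round 3 — no new extinctions; cascade stops.

yes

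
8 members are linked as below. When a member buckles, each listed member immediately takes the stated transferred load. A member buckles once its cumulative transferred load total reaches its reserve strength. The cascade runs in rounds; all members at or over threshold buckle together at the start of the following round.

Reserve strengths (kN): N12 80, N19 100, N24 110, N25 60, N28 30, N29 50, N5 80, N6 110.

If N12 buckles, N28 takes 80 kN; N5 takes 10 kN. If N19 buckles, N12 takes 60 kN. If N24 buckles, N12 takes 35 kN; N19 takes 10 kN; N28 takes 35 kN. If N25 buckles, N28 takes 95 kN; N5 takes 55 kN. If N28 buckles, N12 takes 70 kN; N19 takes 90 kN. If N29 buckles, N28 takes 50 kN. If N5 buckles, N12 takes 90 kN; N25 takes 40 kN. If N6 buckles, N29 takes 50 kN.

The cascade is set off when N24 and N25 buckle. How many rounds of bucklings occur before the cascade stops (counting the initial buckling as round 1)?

Round 1 — N24, N25 buckle (initial).
  N12: +35 → 35 < 80
  N19: +10 → 10 < 100
  N28: +35+95 → 130 ≥ 30
  N5: +55 → 55 < 80
Round 2 — N28 buckles.
  N12: +70 → 105 ≥ 80
  N19: +90 → 100 ≥ 100
Round 3 — N12, N19 buckle.
  N5: +10 → 65 < 80
No further bucklings.

3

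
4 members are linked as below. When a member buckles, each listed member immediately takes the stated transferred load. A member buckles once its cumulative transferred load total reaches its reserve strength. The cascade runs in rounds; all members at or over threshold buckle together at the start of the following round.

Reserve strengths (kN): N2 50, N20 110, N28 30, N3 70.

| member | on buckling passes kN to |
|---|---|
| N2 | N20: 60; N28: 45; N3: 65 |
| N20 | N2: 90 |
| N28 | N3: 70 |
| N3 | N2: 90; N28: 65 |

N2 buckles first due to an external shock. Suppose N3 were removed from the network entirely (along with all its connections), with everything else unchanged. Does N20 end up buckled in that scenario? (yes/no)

no

With N3 removed:
Round 1 — N2 buckles (initial).
  N20: +60 → 60 < 110
  N28: +45 → 45 ≥ 30
Round 2 — N28 buckles.
No further bucklings.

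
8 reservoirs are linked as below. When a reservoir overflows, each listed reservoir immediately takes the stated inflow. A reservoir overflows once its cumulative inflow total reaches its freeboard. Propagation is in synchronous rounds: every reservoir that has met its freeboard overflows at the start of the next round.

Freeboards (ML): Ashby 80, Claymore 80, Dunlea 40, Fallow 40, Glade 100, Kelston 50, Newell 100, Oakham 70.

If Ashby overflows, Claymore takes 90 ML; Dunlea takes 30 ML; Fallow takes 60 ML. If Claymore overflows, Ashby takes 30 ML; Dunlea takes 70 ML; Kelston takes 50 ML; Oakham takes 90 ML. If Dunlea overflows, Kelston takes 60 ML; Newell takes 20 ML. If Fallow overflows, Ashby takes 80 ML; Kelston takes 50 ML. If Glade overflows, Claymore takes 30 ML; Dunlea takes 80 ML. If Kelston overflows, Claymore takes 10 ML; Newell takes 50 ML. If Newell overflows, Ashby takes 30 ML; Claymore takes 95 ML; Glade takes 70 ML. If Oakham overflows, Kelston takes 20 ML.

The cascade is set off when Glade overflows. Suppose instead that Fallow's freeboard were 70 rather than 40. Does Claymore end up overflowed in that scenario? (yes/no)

With Fallow's freeboard at 70:
Round 1 — Glade overflows (initial).
  Claymore: +30 → 30 < 80
  Dunlea: +80 → 80 ≥ 40
Round 2 — Dunlea overflows.
  Kelston: +60 → 60 ≥ 50
  Newell: +20 → 20 < 100
Round 3 — Kelston overflows.
  Claymore: +10 → 40 < 80
  Newell: +50 → 70 < 100
No further overflows.

no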